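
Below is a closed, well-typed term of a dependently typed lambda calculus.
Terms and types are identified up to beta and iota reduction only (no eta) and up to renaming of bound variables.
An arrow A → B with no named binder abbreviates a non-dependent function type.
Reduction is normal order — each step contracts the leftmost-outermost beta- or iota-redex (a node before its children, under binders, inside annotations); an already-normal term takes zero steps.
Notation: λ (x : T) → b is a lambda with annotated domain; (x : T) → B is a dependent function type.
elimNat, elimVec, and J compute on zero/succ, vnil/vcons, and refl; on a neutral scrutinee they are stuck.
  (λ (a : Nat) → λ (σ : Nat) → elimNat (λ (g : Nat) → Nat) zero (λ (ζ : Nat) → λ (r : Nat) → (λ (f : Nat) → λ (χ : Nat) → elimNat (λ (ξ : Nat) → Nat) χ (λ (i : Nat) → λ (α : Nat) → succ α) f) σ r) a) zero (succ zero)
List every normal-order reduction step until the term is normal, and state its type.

normal-order reduction sequence:
  (λ (a : Nat) → λ (σ : Nat) → elimNat (λ (g : Nat) → Nat) zero (λ (ζ : Nat) → λ (r : Nat) → (λ (f : Nat) → λ (χ : Nat) → elimNat (λ (ξ : Nat) → Nat) χ (λ (i : Nat) → λ (α : Nat) → succ α) f) σ r) a) zero (succ zero)
  ~> (λ (a : Nat) → elimNat (λ (σ : Nat) → Nat) zero (λ (g : Nat) → λ (ζ : Nat) → (λ (r : Nat) → λ (f : Nat) → elimNat (λ (χ : Nat) → Nat) f (λ (ξ : Nat) → λ (i : Nat) → succ i) r) a ζ) zero) (succ zero)
  ~> elimNat (λ (a : Nat) → Nat) zero (λ (σ : Nat) → λ (g : Nat) → (λ (ζ : Nat) → λ (r : Nat) → elimNat (λ (f : Nat) → Nat) r (λ (χ : Nat) → λ (ξ : Nat) → succ ξ) ζ) (succ zero) g) zero
  ~> zero
inferred type:
  Nat


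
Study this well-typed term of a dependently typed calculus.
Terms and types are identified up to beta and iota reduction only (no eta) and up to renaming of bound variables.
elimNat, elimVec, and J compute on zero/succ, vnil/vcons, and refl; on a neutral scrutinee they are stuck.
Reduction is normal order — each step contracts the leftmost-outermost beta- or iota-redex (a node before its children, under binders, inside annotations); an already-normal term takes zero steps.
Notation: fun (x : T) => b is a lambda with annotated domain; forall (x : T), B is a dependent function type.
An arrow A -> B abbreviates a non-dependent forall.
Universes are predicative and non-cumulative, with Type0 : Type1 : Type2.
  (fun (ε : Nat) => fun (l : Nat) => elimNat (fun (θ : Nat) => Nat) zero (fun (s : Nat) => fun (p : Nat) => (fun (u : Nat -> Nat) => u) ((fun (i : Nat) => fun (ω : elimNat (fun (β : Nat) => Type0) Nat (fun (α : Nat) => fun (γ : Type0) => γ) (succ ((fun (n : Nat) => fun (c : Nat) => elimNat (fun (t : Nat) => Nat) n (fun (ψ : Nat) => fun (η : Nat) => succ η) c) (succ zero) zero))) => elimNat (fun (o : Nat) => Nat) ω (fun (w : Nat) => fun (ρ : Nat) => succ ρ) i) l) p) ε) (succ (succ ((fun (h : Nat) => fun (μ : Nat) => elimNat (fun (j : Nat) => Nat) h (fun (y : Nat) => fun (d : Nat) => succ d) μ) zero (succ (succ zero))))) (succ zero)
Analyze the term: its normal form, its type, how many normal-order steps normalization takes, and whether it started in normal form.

normal form:
  succ (succ (succ (succ zero)))
inferred type:
  Nat
reduction steps (normal order): 45
term was already normal: no
first redex: a beta-redex


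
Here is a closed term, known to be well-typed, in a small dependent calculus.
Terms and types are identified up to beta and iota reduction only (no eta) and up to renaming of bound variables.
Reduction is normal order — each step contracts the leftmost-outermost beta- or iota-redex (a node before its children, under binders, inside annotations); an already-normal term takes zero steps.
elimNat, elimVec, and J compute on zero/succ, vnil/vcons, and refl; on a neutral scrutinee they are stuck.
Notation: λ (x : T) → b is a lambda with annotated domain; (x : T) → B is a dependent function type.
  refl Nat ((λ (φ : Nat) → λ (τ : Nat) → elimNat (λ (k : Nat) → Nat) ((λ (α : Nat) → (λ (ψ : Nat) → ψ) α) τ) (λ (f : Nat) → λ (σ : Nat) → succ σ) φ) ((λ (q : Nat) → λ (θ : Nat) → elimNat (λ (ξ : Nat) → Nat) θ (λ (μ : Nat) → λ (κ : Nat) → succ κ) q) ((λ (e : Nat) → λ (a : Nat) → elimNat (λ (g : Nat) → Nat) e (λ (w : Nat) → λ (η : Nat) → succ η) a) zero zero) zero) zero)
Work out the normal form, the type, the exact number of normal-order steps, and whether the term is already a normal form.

reduced normal form:
  refl Nat zero
the term's type:
  Eq Nat zero zero
normal-order step count: 11
term was already normal: no
first contracted redex: a beta-redex


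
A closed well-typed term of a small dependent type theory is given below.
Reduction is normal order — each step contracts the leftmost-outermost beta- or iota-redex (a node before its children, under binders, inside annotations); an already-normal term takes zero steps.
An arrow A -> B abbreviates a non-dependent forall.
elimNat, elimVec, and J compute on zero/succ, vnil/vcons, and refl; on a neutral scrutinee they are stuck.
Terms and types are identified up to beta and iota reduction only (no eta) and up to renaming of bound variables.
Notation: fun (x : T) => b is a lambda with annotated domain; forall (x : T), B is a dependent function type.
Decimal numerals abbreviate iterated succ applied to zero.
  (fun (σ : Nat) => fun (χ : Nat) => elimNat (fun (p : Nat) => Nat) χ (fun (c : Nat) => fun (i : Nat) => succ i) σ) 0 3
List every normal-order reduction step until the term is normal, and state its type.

reduction (normal order):
  (fun (σ : Nat) => fun (χ : Nat) => elimNat (fun (p : Nat) => Nat) χ (fun (c : Nat) => fun (i : Nat) => succ i) σ) 0 3
  ~> (fun (σ : Nat) => elimNat (fun (χ : Nat) => Nat) σ (fun (p : Nat) => fun (c : Nat) => succ c) 0) 3
  ~> elimNat (fun (σ : Nat) => Nat) 3 (fun (χ : Nat) => fun (p : Nat) => succ p) 0
  ~> 3
the term's type:
  Nat


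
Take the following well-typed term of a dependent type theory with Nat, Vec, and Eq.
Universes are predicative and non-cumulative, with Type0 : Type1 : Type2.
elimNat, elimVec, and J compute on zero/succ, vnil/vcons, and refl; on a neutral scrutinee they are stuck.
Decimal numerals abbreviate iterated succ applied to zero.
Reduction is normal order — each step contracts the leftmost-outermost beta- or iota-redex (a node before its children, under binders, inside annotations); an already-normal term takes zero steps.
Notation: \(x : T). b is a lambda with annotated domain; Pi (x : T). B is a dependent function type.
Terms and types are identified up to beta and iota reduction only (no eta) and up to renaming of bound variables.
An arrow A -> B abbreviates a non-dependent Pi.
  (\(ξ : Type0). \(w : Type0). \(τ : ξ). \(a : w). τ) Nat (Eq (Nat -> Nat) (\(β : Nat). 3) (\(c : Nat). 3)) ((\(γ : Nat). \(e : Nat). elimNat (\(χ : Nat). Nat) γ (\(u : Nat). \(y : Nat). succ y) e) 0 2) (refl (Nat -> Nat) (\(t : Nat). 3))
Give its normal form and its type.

reduced normal form:
  2
the term's type:
  Nat


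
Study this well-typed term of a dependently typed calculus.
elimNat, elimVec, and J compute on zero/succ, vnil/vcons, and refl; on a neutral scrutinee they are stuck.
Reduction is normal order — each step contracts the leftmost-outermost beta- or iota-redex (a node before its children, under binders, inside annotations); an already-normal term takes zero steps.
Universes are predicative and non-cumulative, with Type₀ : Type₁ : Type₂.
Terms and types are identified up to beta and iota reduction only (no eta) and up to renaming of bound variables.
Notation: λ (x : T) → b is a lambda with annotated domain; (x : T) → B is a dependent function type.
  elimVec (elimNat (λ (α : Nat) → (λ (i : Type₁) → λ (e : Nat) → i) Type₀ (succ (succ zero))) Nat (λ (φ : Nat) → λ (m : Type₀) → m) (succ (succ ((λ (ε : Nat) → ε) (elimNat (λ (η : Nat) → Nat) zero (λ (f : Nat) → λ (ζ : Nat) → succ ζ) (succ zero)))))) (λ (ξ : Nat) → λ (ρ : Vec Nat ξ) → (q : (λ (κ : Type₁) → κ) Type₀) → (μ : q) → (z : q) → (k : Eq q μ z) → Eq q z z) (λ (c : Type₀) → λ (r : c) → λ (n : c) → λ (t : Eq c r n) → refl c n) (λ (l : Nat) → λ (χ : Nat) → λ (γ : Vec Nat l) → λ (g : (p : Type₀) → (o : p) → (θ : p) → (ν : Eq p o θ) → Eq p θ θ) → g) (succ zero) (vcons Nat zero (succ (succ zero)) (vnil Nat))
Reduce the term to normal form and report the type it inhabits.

reduced normal form:
  λ (α : Type₀) → λ (i : α) → λ (e : α) → λ (φ : Eq α i e) → refl α e
type:
  (α : Type₀) → (i : α) → (e : α) → (φ : Eq α i e) → Eq α e e


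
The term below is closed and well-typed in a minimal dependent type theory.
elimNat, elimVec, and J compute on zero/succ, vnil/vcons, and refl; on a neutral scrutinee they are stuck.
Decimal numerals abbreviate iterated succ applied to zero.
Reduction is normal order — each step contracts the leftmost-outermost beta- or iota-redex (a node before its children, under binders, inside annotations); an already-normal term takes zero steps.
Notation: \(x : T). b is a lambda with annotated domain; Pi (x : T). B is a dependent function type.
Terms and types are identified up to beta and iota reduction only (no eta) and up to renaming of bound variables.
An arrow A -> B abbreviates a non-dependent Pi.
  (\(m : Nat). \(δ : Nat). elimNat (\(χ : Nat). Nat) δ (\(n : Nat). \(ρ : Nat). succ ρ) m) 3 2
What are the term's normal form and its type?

resulting normal form:
  5
type:
  Nat
observation: normalization takes exactly 12 steps under the normal-order strategy.


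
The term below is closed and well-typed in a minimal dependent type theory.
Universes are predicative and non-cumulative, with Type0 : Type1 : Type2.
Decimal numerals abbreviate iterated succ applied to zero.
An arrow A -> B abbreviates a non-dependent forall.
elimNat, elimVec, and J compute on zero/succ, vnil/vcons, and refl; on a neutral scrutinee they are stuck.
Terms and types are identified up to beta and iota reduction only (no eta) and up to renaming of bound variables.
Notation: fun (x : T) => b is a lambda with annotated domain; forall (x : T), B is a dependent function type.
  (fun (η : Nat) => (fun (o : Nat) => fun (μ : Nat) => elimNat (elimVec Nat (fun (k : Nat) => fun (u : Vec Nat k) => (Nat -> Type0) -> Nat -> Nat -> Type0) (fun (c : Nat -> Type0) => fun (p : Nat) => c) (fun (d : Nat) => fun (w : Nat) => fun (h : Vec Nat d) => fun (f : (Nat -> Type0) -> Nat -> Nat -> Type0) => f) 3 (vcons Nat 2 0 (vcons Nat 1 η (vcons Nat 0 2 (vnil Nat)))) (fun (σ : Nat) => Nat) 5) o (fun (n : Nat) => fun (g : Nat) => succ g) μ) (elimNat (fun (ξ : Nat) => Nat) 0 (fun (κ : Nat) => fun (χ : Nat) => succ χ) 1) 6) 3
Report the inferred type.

inferred type:
  Nat


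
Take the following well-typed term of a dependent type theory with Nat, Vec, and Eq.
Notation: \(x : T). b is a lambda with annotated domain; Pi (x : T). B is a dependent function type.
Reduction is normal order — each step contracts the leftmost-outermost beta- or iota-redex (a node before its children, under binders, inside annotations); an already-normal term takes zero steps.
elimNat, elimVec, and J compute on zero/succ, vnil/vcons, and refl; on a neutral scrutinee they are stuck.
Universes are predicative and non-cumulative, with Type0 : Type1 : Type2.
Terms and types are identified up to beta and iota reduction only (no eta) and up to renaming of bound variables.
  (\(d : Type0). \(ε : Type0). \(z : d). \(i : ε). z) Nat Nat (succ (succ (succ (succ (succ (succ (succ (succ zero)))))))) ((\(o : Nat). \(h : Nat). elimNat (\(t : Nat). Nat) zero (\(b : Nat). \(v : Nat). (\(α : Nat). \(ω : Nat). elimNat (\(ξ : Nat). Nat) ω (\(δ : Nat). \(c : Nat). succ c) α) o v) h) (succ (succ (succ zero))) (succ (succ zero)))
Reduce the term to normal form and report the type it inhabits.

reduced normal form:
  succ (succ (succ (succ (succ (succ (succ (succ zero)))))))
inferred type:
  Nat
observation: the term reaches its normal form after 4 normal-order steps.


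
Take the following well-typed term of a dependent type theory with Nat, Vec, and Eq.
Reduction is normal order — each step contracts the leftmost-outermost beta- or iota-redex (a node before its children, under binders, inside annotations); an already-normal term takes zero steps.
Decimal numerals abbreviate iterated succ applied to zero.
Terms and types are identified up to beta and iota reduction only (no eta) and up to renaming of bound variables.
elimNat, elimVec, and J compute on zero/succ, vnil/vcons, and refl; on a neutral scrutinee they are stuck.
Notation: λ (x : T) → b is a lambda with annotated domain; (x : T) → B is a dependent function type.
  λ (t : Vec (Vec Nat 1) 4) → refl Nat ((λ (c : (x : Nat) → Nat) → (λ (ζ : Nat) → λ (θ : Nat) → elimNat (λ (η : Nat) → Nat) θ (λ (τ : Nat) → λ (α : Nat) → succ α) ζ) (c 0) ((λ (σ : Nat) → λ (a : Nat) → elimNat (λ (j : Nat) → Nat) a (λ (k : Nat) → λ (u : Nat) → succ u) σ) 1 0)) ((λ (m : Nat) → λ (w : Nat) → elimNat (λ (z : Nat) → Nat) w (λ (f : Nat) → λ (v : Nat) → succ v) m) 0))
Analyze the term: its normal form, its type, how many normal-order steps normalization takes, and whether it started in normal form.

reduced normal form:
  λ (t : Vec (Vec Nat 1) 4) → refl Nat 1
type:
  (t : Vec (Vec Nat 1) 4) → Eq Nat 1 1
steps to reach normal form (normal order): 13
already normal: no
first redex: a beta-redex


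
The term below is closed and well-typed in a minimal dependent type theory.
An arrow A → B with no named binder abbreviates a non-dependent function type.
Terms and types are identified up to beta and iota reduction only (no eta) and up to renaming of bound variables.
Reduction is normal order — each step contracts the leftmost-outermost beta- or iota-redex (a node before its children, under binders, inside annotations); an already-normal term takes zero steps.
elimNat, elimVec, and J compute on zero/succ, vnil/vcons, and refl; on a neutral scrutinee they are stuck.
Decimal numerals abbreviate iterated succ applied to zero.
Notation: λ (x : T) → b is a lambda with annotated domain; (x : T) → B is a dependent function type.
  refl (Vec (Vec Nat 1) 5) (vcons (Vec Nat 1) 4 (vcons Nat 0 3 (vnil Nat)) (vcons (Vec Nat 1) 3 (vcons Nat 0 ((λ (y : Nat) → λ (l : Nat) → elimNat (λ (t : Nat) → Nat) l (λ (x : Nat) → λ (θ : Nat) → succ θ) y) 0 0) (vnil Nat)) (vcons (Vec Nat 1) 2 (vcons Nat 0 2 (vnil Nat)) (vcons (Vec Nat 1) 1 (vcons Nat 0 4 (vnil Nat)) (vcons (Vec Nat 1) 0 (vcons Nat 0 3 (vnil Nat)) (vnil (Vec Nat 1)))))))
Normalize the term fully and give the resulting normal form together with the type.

resulting normal form:
  refl (Vec (Vec Nat 1) 5) (vcons (Vec Nat 1) 4 (vcons Nat 0 3 (vnil Nat)) (vcons (Vec Nat 1) 3 (vcons Nat 0 0 (vnil Nat)) (vcons (Vec Nat 1) 2 (vcons Nat 0 2 (vnil Nat)) (vcons (Vec Nat 1) 1 (vcons Nat 0 4 (vnil Nat)) (vcons (Vec Nat 1) 0 (vcons Nat 0 3 (vnil Nat)) (vnil (Vec Nat 1)))))))
the term's type:
  Eq (Vec (Vec Nat 1) 5) (vcons (Vec Nat 1) 4 (vcons Nat 0 3 (vnil Nat)) (vcons (Vec Nat 1) 3 (vcons Nat 0 0 (vnil Nat)) (vcons (Vec Nat 1) 2 (vcons Nat 0 2 (vnil Nat)) (vcons (Vec Nat 1) 1 (vcons Nat 0 4 (vnil Nat)) (vcons (Vec Nat 1) 0 (vcons Nat 0 3 (vnil Nat)) (vnil (Vec Nat 1))))))) (vcons (Vec Nat 1) 4 (vcons Nat 0 3 (vnil Nat)) (vcons (Vec Nat 1) 3 (vcons Nat 0 0 (vnil Nat)) (vcons (Vec Nat 1) 2 (vcons Nat 0 2 (vnil Nat)) (vcons (Vec Nat 1) 1 (vcons Nat 0 4 (vnil Nat)) (vcons (Vec Nat 1) 0 (vcons Nat 0 3 (vnil Nat)) (vnil (Vec Nat 1)))))))
observation: 3 normal-order steps separate the term from its normal form.


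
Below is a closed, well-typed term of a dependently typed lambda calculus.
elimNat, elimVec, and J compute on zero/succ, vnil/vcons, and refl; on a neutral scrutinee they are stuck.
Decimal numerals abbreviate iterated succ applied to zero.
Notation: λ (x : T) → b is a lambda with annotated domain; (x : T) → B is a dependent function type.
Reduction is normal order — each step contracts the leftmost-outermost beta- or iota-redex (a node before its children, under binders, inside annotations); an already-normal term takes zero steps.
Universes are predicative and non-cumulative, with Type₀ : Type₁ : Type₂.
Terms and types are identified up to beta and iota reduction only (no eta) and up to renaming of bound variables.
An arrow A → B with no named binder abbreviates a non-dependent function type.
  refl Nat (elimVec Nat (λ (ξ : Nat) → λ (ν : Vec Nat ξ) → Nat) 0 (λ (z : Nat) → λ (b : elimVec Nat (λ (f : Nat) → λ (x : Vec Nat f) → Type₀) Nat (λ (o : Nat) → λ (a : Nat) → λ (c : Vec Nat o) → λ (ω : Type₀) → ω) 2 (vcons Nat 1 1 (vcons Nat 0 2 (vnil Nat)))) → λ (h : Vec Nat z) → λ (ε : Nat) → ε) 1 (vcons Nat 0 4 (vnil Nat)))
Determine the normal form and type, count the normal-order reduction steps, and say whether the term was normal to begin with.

resulting normal form:
  refl Nat 0
inferred type:
  Eq Nat 0 0
reduction steps (normal order): 6
already normal: no
first contracted redex: an elimVec iota-redex


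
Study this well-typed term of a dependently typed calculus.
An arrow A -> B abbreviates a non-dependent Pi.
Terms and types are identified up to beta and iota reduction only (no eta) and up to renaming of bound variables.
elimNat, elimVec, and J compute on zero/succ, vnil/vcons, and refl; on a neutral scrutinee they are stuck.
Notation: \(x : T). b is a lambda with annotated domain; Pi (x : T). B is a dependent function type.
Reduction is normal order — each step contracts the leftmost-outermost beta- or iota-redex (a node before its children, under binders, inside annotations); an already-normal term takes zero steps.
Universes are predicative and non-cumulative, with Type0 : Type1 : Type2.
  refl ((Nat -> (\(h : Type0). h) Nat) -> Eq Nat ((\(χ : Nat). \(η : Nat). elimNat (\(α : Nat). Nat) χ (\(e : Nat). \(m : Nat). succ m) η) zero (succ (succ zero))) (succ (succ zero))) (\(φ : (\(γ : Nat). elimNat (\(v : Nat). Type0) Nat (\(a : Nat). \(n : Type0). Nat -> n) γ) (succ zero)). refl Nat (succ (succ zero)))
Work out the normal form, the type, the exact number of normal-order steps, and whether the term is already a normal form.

normal form:
  refl ((Nat -> Nat) -> Eq Nat (succ (succ zero)) (succ (succ zero))) (\(h : Nat -> Nat). refl Nat (succ (succ zero)))
type:
  Eq ((Nat -> Nat) -> Eq Nat (succ (succ zero)) (succ (succ zero))) (\(h : Nat -> Nat). refl Nat (succ (succ zero))) (\(χ : Nat -> Nat). refl Nat (succ (succ zero)))
reduction steps (normal order): 15
term was already normal: no
first contracted redex: a beta-redex


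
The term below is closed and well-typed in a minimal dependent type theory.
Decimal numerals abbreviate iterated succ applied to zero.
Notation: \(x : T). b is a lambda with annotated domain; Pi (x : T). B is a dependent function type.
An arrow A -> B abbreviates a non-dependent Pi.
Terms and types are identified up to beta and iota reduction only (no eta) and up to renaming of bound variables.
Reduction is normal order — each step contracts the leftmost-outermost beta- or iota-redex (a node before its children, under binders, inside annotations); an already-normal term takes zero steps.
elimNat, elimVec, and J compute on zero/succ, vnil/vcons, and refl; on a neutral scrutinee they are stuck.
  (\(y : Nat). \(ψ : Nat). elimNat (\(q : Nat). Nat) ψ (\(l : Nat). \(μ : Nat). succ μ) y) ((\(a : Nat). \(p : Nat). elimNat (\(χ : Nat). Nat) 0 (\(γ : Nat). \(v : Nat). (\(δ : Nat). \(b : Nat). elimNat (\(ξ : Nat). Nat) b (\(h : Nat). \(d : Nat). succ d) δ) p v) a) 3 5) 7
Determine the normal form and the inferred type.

normal form:
  22
type:
  Nat
observation: reduction starts at a beta-redex, and 114 normal-order steps reach the normal form.


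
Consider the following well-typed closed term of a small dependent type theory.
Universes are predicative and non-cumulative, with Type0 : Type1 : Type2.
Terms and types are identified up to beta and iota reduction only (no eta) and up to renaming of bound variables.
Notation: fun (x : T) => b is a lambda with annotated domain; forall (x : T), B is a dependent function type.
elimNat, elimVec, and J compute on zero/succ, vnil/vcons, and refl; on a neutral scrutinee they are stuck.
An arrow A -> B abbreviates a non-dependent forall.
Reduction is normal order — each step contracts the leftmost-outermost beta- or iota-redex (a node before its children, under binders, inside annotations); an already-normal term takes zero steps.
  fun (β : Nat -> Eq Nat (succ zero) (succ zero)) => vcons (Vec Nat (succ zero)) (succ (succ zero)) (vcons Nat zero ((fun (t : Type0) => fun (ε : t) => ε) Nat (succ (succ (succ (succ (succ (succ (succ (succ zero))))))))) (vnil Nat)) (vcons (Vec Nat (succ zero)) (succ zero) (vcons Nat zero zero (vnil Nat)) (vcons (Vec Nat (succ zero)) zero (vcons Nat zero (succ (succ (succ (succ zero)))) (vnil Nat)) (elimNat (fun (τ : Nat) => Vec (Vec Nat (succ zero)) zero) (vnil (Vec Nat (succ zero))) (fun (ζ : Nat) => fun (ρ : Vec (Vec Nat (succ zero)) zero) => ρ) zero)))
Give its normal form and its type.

normal form:
  fun (β : Nat -> Eq Nat (succ zero) (succ zero)) => vcons (Vec Nat (succ zero)) (succ (succ zero)) (vcons Nat zero (succ (succ (succ (succ (succ (succ (succ (succ zero)))))))) (vnil Nat)) (vcons (Vec Nat (succ zero)) (succ zero) (vcons Nat zero zero (vnil Nat)) (vcons (Vec Nat (succ zero)) zero (vcons Nat zero (succ (succ (succ (succ zero)))) (vnil Nat)) (vnil (Vec Nat (succ zero)))))
inferred type:
  (Nat -> Eq Nat (succ zero) (succ zero)) -> Vec (Vec Nat (succ zero)) (succ (succ (succ zero)))
observation: the first redex contracted is a beta-redex; the normal form is reached in 3 normal-order steps.


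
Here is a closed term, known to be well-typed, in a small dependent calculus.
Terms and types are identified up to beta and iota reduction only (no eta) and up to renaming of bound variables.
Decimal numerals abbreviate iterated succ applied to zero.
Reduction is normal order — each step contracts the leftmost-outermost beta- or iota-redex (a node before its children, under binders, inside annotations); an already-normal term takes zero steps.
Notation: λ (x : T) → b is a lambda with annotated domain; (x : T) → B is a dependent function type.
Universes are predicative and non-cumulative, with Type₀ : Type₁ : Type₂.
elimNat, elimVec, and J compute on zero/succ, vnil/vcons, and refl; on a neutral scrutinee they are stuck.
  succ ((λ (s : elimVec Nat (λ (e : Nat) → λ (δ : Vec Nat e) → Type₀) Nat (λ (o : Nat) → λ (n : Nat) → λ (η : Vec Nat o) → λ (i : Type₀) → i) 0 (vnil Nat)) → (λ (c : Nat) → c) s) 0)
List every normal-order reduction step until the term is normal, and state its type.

normal-order reduction:
  succ ((λ (s : elimVec Nat (λ (e : Nat) → λ (δ : Vec Nat e) → Type₀) Nat (λ (o : Nat) → λ (n : Nat) → λ (η : Vec Nat o) → λ (i : Type₀) → i) 0 (vnil Nat)) → (λ (c : Nat) → c) s) 0)
  ~> succ ((λ (s : Nat) → s) 0)
  ~> 1
type:
  Nat


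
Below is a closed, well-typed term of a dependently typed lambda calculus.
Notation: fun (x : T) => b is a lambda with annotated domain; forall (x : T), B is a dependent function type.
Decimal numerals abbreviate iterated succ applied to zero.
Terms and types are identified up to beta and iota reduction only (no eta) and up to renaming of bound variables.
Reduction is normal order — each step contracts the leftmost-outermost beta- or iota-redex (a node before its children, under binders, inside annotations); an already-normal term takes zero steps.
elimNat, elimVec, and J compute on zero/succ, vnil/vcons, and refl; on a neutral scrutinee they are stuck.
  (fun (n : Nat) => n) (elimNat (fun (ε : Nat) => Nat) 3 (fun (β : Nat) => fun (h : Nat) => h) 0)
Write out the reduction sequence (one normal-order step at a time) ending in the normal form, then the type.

normal-order reduction:
  (fun (n : Nat) => n) (elimNat (fun (ε : Nat) => Nat) 3 (fun (β : Nat) => fun (h : Nat) => h) 0)
  ~> elimNat (fun (n : Nat) => Nat) 3 (fun (ε : Nat) => fun (β : Nat) => β) 0
  ~> 3
inferred type:
  Nat


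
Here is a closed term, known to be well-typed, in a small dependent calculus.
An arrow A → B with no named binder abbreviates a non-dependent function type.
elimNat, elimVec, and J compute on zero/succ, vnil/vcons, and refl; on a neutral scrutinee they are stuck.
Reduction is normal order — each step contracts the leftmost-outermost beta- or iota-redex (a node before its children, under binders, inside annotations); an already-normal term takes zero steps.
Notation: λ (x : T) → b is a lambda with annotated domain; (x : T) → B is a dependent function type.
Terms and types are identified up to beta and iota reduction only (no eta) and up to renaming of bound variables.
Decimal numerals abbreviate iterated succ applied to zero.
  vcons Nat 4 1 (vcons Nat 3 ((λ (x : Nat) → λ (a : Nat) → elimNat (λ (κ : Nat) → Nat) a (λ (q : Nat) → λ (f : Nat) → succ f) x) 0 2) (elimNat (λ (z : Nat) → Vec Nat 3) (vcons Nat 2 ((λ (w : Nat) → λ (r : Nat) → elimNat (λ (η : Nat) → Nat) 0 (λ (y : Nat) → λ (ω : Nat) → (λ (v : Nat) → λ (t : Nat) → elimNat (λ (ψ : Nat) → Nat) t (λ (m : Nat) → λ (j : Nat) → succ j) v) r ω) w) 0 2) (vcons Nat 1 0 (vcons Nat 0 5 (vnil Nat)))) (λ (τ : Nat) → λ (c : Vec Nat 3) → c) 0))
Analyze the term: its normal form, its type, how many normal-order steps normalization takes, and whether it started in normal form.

normal form:
  vcons Nat 4 1 (vcons Nat 3 2 (vcons Nat 2 0 (vcons Nat 1 0 (vcons Nat 0 5 (vnil Nat)))))
the term's type:
  Vec Nat 5
steps to reach normal form (normal order): 7
already normal: no
first contracted redex: a beta-redex


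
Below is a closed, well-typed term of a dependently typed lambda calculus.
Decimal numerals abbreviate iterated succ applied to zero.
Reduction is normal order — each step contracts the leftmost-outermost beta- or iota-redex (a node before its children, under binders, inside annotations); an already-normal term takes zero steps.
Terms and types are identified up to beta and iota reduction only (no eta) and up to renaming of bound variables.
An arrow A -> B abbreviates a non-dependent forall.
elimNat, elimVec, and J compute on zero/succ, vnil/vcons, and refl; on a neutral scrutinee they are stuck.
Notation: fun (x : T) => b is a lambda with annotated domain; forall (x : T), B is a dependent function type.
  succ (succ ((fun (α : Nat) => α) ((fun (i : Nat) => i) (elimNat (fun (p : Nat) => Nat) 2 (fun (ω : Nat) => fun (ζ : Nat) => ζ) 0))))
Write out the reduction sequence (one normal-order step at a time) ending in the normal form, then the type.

reduction (normal order):
  succ (succ ((fun (α : Nat) => α) ((fun (i : Nat) => i) (elimNat (fun (p : Nat) => Nat) 2 (fun (ω : Nat) => fun (ζ : Nat) => ζ) 0))))
  ~> succ (succ ((fun (α : Nat) => α) (elimNat (fun (i : Nat) => Nat) 2 (fun (p : Nat) => fun (ω : Nat) => ω) 0)))
  ~> succ (succ (elimNat (fun (α : Nat) => Nat) 2 (fun (i : Nat) => fun (p : Nat) => p) 0))
  ~> 4
the term's type:
  Nat


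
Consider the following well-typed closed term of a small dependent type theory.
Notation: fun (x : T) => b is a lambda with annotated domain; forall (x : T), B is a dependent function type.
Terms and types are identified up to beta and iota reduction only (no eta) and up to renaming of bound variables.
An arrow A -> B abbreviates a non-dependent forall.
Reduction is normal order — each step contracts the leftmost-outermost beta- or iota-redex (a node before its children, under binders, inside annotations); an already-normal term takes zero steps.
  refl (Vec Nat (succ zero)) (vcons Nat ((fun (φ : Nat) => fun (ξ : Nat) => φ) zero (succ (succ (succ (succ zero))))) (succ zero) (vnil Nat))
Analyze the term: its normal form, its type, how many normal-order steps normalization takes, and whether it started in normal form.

normal form:
  refl (Vec Nat (succ zero)) (vcons Nat zero (succ zero) (vnil Nat))
inferred type:
  Eq (Vec Nat (succ zero)) (vcons Nat zero (succ zero) (vnil Nat)) (vcons Nat zero (succ zero) (vnil Nat))
normal-order step count: 2
already normal: no
first redex: a beta-redex


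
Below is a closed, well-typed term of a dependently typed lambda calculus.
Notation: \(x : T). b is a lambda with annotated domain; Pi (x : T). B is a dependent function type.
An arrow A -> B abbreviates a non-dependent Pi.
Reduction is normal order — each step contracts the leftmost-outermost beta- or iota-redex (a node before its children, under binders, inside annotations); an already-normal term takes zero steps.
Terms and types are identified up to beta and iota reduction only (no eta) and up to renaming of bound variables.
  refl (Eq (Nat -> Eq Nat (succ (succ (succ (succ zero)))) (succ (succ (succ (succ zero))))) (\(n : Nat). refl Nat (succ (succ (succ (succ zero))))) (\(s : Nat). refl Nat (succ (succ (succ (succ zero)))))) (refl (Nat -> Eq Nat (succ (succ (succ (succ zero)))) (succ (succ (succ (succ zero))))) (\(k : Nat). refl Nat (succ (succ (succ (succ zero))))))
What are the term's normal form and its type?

resulting normal form:
  refl (Eq (Nat -> Eq Nat (succ (succ (succ (succ zero)))) (succ (succ (succ (succ zero))))) (\(n : Nat). refl Nat (succ (succ (succ (succ zero))))) (\(s : Nat). refl Nat (succ (succ (succ (succ zero)))))) (refl (Nat -> Eq Nat (succ (succ (succ (succ zero)))) (succ (succ (succ (succ zero))))) (\(k : Nat). refl Nat (succ (succ (succ (succ zero))))))
type:
  Eq (Eq (Nat -> Eq Nat (succ (succ (succ (succ zero)))) (succ (succ (succ (succ zero))))) (\(n : Nat). refl Nat (succ (succ (succ (succ zero))))) (\(s : Nat). refl Nat (succ (succ (succ (succ zero)))))) (refl (Nat -> Eq Nat (succ (succ (succ (succ zero)))) (succ (succ (succ (succ zero))))) (\(k : Nat). refl Nat (succ (succ (succ (succ zero)))))) (refl (Nat -> Eq Nat (succ (succ (succ (succ zero)))) (succ (succ (succ (succ zero))))) (\(m : Nat). refl Nat (succ (succ (succ (succ zero))))))


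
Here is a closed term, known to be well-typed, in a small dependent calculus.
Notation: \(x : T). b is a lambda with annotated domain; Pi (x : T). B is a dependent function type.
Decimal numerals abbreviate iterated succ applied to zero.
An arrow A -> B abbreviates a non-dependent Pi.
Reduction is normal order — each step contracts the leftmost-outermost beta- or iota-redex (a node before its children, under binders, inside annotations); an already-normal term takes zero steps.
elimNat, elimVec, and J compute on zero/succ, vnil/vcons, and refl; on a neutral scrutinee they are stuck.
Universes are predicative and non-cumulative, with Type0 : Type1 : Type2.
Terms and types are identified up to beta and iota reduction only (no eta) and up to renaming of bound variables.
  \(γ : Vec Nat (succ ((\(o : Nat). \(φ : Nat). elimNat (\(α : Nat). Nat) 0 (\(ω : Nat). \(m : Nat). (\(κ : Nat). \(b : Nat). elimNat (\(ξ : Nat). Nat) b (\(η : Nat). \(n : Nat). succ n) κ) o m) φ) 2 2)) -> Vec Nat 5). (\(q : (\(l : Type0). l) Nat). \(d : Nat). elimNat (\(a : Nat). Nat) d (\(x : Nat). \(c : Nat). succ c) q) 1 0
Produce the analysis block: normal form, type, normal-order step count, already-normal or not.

normal form:
  \(γ : Vec Nat 5 -> Vec Nat 5). 1
type:
  (Vec Nat 5 -> Vec Nat 5) -> Nat
reduction steps (normal order): 33
started in normal form: no
first redex: a beta-redex


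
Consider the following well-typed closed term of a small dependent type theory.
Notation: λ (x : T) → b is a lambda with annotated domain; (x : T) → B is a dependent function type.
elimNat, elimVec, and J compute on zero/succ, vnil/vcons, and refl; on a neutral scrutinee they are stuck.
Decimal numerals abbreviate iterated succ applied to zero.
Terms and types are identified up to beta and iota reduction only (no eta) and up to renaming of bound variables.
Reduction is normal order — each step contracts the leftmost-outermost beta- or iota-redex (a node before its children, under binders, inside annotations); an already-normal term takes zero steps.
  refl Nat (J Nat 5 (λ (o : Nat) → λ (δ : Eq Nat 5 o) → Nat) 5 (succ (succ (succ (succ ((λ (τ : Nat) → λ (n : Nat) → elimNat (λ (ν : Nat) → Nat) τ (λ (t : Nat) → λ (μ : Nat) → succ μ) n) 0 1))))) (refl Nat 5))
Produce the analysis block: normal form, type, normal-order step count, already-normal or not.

reduced normal form:
  refl Nat 5
type:
  Eq Nat 5 5
steps to reach normal form (normal order): 1
started in normal form: no
first contracted redex: a J iota-redex


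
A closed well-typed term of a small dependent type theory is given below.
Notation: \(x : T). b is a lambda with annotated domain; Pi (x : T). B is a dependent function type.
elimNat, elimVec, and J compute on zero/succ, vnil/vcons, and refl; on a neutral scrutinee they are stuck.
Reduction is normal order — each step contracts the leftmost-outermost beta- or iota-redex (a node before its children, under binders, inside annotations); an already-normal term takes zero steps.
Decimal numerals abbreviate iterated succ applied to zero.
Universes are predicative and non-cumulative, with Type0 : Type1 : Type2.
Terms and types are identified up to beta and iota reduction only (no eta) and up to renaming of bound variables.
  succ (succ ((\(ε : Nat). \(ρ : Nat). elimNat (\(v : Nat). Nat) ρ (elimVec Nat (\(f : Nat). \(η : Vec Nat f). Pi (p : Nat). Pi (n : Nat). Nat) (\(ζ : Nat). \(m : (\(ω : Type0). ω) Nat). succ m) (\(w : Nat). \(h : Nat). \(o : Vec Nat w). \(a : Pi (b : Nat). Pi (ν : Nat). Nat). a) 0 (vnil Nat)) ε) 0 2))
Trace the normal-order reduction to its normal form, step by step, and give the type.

normal-order reduction:
  succ (succ ((\(ε : Nat). \(ρ : Nat). elimNat (\(v : Nat). Nat) ρ (elimVec Nat (\(f : Nat). \(η : Vec Nat f). Pi (p : Nat). Pi (n : Nat). Nat) (\(ζ : Nat). \(m : (\(ω : Type0). ω) Nat). succ m) (\(w : Nat). \(h : Nat). \(o : Vec Nat w). \(a : Pi (b : Nat). Pi (ν : Nat). Nat). a) 0 (vnil Nat)) ε) 0 2))
  ~> succ (succ ((\(ε : Nat). elimNat (\(ρ : Nat). Nat) ε (elimVec Nat (\(v : Nat). \(f : Vec Nat v). Pi (η : Nat). Pi (p : Nat). Nat) (\(n : Nat). \(ζ : (\(m : Type0). m) Nat). succ ζ) (\(ω : Nat). \(w : Nat). \(h : Vec Nat ω). \(o : Pi (a : Nat). Pi (b : Nat). Nat). o) 0 (vnil Nat)) 0) 2))
  ~> succ (succ (elimNat (\(ε : Nat). Nat) 2 (elimVec Nat (\(ρ : Nat). \(v : Vec Nat ρ). Pi (f : Nat). Pi (η : Nat). Nat) (\(p : Nat). \(n : (\(ζ : Type0). ζ) Nat). succ n) (\(m : Nat). \(ω : Nat). \(w : Vec Nat m). \(h : Pi (o : Nat). Pi (a : Nat). Nat). h) 0 (vnil Nat)) 0))
  ~> 4
the term's type:
  Nat


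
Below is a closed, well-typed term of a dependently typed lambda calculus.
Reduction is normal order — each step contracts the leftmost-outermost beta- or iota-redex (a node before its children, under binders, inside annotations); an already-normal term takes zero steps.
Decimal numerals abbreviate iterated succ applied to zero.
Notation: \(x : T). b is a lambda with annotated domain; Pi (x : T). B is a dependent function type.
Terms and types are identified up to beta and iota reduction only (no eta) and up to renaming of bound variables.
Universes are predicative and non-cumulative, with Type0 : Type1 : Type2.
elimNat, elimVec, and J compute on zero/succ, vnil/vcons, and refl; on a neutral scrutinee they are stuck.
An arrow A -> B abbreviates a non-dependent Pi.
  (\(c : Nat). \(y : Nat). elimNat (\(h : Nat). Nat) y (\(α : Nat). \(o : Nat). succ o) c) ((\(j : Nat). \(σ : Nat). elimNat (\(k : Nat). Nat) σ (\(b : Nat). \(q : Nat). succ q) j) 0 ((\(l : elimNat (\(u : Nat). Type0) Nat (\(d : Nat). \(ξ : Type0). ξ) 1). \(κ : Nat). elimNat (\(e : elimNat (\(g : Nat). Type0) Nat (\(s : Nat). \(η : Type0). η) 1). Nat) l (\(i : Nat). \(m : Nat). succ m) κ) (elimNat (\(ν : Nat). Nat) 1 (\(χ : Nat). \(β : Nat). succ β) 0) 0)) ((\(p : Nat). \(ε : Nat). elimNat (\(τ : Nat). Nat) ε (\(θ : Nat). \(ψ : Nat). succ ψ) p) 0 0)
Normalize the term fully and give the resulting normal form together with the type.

normal form:
  1
type:
  Nat


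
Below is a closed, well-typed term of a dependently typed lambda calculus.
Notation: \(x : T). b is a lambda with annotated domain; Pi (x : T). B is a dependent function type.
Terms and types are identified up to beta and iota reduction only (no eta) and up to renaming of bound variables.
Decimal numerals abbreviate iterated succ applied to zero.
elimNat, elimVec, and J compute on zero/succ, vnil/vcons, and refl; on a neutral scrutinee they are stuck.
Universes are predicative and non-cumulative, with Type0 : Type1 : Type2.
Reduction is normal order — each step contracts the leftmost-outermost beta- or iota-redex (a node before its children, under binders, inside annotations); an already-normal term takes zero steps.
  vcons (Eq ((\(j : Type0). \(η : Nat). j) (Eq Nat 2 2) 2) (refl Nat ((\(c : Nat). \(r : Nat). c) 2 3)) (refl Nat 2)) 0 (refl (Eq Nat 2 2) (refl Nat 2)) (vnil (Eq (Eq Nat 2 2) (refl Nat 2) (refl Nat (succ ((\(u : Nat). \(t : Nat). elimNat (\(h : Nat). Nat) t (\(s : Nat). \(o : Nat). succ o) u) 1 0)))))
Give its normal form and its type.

resulting normal form:
  vcons (Eq (Eq Nat 2 2) (refl Nat 2) (refl Nat 2)) 0 (refl (Eq Nat 2 2) (refl Nat 2)) (vnil (Eq (Eq Nat 2 2) (refl Nat 2) (refl Nat 2)))
type:
  Vec (Eq (Eq Nat 2 2) (refl Nat 2) (refl Nat 2)) 1
observation: reduction starts at a beta-redex, and 10 normal-order steps reach the normal form.


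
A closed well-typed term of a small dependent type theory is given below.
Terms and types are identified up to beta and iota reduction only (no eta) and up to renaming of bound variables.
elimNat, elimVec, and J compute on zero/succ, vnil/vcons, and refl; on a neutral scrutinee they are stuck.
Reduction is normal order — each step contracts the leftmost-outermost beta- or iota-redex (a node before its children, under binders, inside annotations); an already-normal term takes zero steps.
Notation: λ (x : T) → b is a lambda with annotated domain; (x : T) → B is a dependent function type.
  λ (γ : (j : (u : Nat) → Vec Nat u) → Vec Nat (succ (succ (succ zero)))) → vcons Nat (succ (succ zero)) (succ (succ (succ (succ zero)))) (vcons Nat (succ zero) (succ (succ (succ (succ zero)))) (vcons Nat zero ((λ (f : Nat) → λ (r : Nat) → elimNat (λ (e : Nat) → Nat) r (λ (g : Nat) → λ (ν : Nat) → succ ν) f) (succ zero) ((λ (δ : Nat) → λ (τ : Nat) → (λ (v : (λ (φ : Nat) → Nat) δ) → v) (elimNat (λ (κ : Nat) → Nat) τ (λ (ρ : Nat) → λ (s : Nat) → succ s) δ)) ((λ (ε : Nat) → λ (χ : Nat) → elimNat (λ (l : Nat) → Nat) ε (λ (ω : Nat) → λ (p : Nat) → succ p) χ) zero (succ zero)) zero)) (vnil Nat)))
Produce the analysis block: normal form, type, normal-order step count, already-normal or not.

normal form:
  λ (γ : (j : (u : Nat) → Vec Nat u) → Vec Nat (succ (succ (succ zero)))) → vcons Nat (succ (succ zero)) (succ (succ (succ (succ zero)))) (vcons Nat (succ zero) (succ (succ (succ (succ zero)))) (vcons Nat zero (succ (succ zero)) (vnil Nat)))
inferred type:
  (γ : (j : (u : Nat) → Vec Nat u) → Vec Nat (succ (succ (succ zero)))) → Vec Nat (succ (succ (succ zero)))
normal-order step count: 19
already normal: no
first contracted redex: a beta-redex


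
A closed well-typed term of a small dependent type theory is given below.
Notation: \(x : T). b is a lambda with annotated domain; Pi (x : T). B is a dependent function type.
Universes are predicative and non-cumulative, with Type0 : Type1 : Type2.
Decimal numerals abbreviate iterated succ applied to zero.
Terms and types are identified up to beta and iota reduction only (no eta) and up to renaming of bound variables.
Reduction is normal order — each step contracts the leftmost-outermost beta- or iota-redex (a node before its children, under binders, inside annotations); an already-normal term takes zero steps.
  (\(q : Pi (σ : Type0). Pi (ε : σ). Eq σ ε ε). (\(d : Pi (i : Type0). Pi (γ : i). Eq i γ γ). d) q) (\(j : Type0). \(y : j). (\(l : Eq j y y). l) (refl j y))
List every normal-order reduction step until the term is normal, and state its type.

normal-order reduction:
  (\(q : Pi (σ : Type0). Pi (ε : σ). Eq σ ε ε). (\(d : Pi (i : Type0). Pi (γ : i). Eq i γ γ). d) q) (\(j : Type0). \(y : j). (\(l : Eq j y y). l) (refl j y))
  ~> (\(q : Pi (σ : Type0). Pi (ε : σ). Eq σ ε ε). q) (\(d : Type0). \(i : d). (\(γ : Eq d i i). γ) (refl d i))
  ~> \(q : Type0). \(σ : q). (\(ε : Eq q σ σ). ε) (refl q σ)
  ~> \(q : Type0). \(σ : q). refl q σ
inferred type:
  Pi (q : Type0). Pi (σ : q). Eq q σ σ
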